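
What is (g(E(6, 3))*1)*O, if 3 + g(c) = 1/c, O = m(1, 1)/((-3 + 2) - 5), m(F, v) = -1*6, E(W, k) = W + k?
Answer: -26/9 ≈ -2.8889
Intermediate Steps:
m(F, v) = -6
O = 1 (O = -6/((-3 + 2) - 5) = -6/(-1 - 5) = -6/(-6) = -6*(-⅙) = 1)
g(c) = -3 + 1/c
(g(E(6, 3))*1)*O = ((-3 + 1/(6 + 3))*1)*1 = ((-3 + 1/9)*1)*1 = ((-3 + ⅑)*1)*1 = -26/9*1*1 = -26/9*1 = -26/9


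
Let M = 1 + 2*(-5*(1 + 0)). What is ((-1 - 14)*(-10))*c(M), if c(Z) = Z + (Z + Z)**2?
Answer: 47250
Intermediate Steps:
M = -9 (M = 1 + 2*(-5*1) = 1 + 2*(-5) = 1 - 10 = -9)
c(Z) = Z + 4*Z**2 (c(Z) = Z + (2*Z)**2 = Z + 4*Z**2)
((-1 - 14)*(-10))*c(M) = ((-1 - 14)*(-10))*(-9*(1 + 4*(-9))) = (-15*(-10))*(-9*(1 - 36)) = 150*(-9*(-35)) = 150*315 = 47250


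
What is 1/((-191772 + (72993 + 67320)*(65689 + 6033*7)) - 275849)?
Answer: 1/15142111339 ≈ 6.6041e-11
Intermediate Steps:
1/((-191772 + (72993 + 67320)*(65689 + 6033*7)) - 275849) = 1/((-191772 + 140313*(65689 + 42231)) - 275849) = 1/((-191772 + 140313*107920) - 275849) = 1/((-191772 + 15142578960) - 275849) = 1/(15142387188 - 275849) = 1/15142111339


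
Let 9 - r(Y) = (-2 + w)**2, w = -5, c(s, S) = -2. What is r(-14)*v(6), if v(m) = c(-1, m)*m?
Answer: 480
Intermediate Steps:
v(m) = -2*m
r(Y) = -40 (r(Y) = 9 - (-2 - 5)**2 = 9 - 1*(-7)**2 = 9 - 1*49 = 9 - 49 = -40)
r(-14)*v(6) = -(-80)*6 = -40*(-12) = 480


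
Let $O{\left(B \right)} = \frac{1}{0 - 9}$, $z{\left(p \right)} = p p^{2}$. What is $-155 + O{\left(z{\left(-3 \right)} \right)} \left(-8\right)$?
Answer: $- \frac{1387}{9} \approx -154.11$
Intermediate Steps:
$z{\left(p \right)} = p^{3}$
$O{\left(B \right)} = - \frac{1}{9}$ ($O{\left(B \right)} = \frac{1}{-9} = - \frac{1}{9}$)
$-155 + O{\left(z{\left(-3 \right)} \right)} \left(-8\right) = -155 - - \frac{8}{9} = -155 + \frac{8}{9} = - \frac{1387}{9}$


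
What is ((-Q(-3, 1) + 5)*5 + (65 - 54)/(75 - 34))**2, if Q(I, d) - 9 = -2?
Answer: 159201/1681 ≈ 94.706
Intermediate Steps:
Q(I, d) = 7 (Q(I, d) = 9 - 2 = 7)
((-Q(-3, 1) + 5)*5 + (65 - 54)/(75 - 34))**2 = ((-1*7 + 5)*5 + (65 - 54)/(75 - 34))**2 = ((-7 + 5)*5 + 11/41)**2 = (-2*5 + 11*(1/41))**2 = (-10 + 11/41)**2 = (-399/41)**2 = 159201/1681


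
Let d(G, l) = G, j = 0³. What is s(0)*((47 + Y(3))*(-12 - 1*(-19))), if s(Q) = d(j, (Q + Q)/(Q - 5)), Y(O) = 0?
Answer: 0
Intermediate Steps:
j = 0
s(Q) = 0
s(0)*((47 + Y(3))*(-12 - 1*(-19))) = 0*((47 + 0)*(-12 - 1*(-19))) = 0*(47*(-12 + 19)) = 0*(47*7) = 0*329 = 0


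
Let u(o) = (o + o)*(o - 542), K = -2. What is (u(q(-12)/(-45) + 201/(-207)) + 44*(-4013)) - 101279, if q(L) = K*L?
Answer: -3652953437/13225 ≈ -2.7622e+5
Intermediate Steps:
q(L) = -2*L
u(o) = 2*o*(-542 + o) (u(o) = (2*o)*(-542 + o) = 2*o*(-542 + o))
(u(q(-12)/(-45) + 201/(-207)) + 44*(-4013)) - 101279 = (2*(-2*(-12)/(-45) + 201/(-207))*(-542 + (-2*(-12)/(-45) + 201/(-207))) + 44*(-4013)) - 101279 = (2*(24*(-1/45) + 201*(-1/207))*(-542 + (24*(-1/45) + 201*(-1/207))) - 176572) - 101279 = (2*(-8/15 - 67/69)*(-542 + (-8/15 - 67/69)) - 176572) - 101279 = (2*(-173/115)*(-542 - 173/115) - 176572) - 101279 = (2*(-173/115)*(-62503/115) - 176572) - 101279 = (21626038/13225 - 176572) - 101279 = -2313538662/13225 - 101279 = -3652953437/13225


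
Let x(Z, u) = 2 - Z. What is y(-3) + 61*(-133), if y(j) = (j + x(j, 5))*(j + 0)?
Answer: -8119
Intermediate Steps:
y(j) = 2*j (y(j) = (j + (2 - j))*(j + 0) = 2*j)
y(-3) + 61*(-133) = 2*(-3) + 61*(-133) = -6 - 8113 = -8119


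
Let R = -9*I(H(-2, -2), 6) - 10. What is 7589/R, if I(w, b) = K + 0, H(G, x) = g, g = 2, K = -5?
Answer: 7589/35 ≈ 216.83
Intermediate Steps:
H(G, x) = 2
I(w, b) = -5 (I(w, b) = -5 + 0 = -5)
R = 35 (R = -9*(-5) - 10 = 45 - 10 = 35)
7589/R = 7589/35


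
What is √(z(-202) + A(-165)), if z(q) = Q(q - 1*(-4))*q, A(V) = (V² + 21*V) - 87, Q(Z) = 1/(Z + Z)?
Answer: √103121810/66 ≈ 153.86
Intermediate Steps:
Q(Z) = 1/(2*Z)
A(V) = -87 + V² + 21*V
z(q) = q/(2*(4 + q)) (z(q) = (1/(2*(q - 1*(-4))))*q = (1/(2*(q + 4)))*q = (1/(2*(4 + q)))*q = q/(2*(4 + q)))
√(z(-202) + A(-165)) = √((½)*(-202)/(4 - 202) + (-87 + (-165)² + 21*(-165))) = √((½)*(-202)/(-198) + (-87 + 27225 - 3465)) = √((½)*(-202)*(-1/198) + 23673) = √(101/198 + 23673) = √(4687355/198) = √103121810/66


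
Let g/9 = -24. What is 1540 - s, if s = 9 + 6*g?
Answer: 2827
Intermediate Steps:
g = -216 (g = 9*(-24) = -216)
s = -1287 (s = 9 + 6*(-216) = 9 - 1296 = -1287)
1540 - s = 1540 - 1*(-1287) = 1540 + 1287 = 2827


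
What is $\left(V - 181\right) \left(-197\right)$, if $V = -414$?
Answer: $117215$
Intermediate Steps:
$\left(V - 181\right) \left(-197\right) = \left(-414 - 181\right) \left(-197\right) = \left(-595\right) \left(-197\right) = 117215$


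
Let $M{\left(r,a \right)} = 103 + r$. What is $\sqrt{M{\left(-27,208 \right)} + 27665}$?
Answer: $\sqrt{27741} \approx 166.56$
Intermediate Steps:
$\sqrt{M{\left(-27,208 \right)} + 27665} = \sqrt{\left(103 - 27\right) + 27665} = \sqrt{76 + 27665} = \sqrt{27741}$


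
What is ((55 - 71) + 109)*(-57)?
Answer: -5301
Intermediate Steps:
((55 - 71) + 109)*(-57) = (-16 + 109)*(-57) = 93*(-57) = -5301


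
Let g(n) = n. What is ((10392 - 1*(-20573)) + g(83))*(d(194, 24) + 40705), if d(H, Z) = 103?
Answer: 1267006784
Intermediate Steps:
((10392 - 1*(-20573)) + g(83))*(d(194, 24) + 40705) = ((10392 - 1*(-20573)) + 83)*(103 + 40705) = ((10392 + 20573) + 83)*40808 = (30965 + 83)*40808 = 31048*40808 = 1267006784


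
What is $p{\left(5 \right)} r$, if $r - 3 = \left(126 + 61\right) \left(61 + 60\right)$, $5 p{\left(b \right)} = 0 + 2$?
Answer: $9052$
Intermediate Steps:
$p{\left(b \right)} = \frac{2}{5}$ ($p{\left(b \right)} = \frac{0 + 2}{5} = \frac{1}{5} \cdot 2 = \frac{2}{5}$)
$r = 22630$ ($r = 3 + \left(126 + 61\right) \left(61 + 60\right) = 3 + 187 \cdot 121 = 3 + 22627 = 22630$)
$p{\left(5 \right)} r = \frac{2}{5} \cdot 22630 = 9052$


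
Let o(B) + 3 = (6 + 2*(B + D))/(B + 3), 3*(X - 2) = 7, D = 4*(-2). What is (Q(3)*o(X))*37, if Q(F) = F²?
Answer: -11655/11 ≈ -1059.5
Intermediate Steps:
D = -8
X = 13/3 (X = 2 + (⅓)*7 = 2 + 7/3 = 13/3 ≈ 4.3333)
o(B) = -3 + (-10 + 2*B)/(3 + B) (o(B) = -3 + (6 + 2*(B - 8))/(B + 3) = -3 + (6 + 2*(-8 + B))/(3 + B) = -3 + (6 + (-16 + 2*B))/(3 + B) = -3 + (-10 + 2*B)/(3 + B))
(Q(3)*o(X))*37 = (3²*((-19 - 1*13/3)/(3 + 13/3)))*37 = (9*((-19 - 13/3)/(22/3)))*37 = (9*((3/22)*(-70/3)))*37 = (9*(-35/11))*37 = -315/11*37 = -11655/11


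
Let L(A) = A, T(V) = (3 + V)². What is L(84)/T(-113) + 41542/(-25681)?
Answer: -125125249/77685025 ≈ -1.6107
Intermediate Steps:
L(84)/T(-113) + 41542/(-25681) = 84/((3 - 113)²) + 41542/(-25681) = 84/((-110)²) + 41542*(-1/25681) = 84/12100 - 41542/25681 = 84*(1/12100) - 41542/25681 = 21/3025 - 41542/25681 = -125125249/77685025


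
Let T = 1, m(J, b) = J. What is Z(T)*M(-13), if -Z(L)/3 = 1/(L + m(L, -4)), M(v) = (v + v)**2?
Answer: -1014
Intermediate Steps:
M(v) = 4*v**2 (M(v) = (2*v)**2 = 4*v**2)
Z(L) = -3/(2*L) (Z(L) = -3/(L + L) = -3*1/(2*L) = -3/(2*L))
Z(T)*M(-13) = (-3/2/1)*(4*(-13)**2) = (-3/2*1)*(4*169) = -3/2*676 = -1014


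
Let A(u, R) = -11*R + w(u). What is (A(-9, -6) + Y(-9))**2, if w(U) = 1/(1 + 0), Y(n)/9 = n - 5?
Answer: 3481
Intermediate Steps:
Y(n) = -45 + 9*n (Y(n) = 9*(n - 5) = 9*(-5 + n) = -45 + 9*n)
w(U) = 1 (w(U) = 1/1 = 1)
A(u, R) = 1 - 11*R (A(u, R) = -11*R + 1 = 1 - 11*R)
(A(-9, -6) + Y(-9))**2 = ((1 - 11*(-6)) + (-45 + 9*(-9)))**2 = ((1 + 66) + (-45 - 81))**2 = (67 - 126)**2 = (-59)**2 = 3481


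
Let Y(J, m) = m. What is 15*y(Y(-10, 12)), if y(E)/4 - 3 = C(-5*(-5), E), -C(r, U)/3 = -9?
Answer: 1800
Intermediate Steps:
C(r, U) = 27 (C(r, U) = -3*(-9) = 27)
y(E) = 120 (y(E) = 12 + 4*27 = 12 + 108 = 120)
15*y(Y(-10, 12)) = 15*120 = 1800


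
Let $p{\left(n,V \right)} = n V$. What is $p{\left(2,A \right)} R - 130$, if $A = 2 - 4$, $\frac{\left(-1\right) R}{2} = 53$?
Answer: $294$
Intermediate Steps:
$R = -106$ ($R = \left(-2\right) 53 = -106$)
$A = -2$ ($A = 2 - 4 = -2$)
$p{\left(n,V \right)} = V n$
$p{\left(2,A \right)} R - 130 = \left(-2\right) 2 \left(-106\right) - 130 = \left(-4\right) \left(-106\right) - 130 = 424 - 130 = 294$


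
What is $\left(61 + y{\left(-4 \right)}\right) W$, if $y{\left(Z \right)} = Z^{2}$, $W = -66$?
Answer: $-5082$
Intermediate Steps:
$\left(61 + y{\left(-4 \right)}\right) W = \left(61 + \left(-4\right)^{2}\right) \left(-66\right) = \left(61 + 16\right) \left(-66\right) = 77 \left(-66\right) = -5082$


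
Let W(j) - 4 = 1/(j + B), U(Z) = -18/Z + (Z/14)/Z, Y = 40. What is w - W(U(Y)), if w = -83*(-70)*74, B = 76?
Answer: 4551732292/10587 ≈ 4.2994e+5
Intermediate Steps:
w = 429940 (w = 5810*74 = 429940)
U(Z) = 1/14 - 18/Z (U(Z) = -18/Z + (Z*(1/14))/Z = -18/Z + (Z/14)/Z = -18/Z + 1/14 = 1/14 - 18/Z)
W(j) = 4 + 1/(76 + j) (W(j) = 4 + 1/(j + 76) = 4 + 1/(76 + j))
w - W(U(Y)) = 429940 - (305 + 4*((1/14)*(-252 + 40)/40))/(76 + (1/14)*(-252 + 40)/40) = 429940 - (305 + 4*((1/14)*(1/40)*(-212)))/(76 + (1/14)*(1/40)*(-212)) = 429940 - (305 + 4*(-53/140))/(76 - 53/140) = 429940 - (305 - 53/35)/10587/140 = 429940 - 140*10622/(10587*35) = 429940 - 1*42488/10587 = 429940 - 42488/10587 = 4551732292/10587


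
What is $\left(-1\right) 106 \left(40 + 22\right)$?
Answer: $-6572$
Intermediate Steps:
$\left(-1\right) 106 \left(40 + 22\right) = \left(-106\right) 62 = -6572$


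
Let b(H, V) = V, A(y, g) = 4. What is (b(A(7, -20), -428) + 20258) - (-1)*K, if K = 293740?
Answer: 313570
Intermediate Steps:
(b(A(7, -20), -428) + 20258) - (-1)*K = (-428 + 20258) - (-1)*293740 = 19830 - 1*(-293740) = 19830 + 293740 = 313570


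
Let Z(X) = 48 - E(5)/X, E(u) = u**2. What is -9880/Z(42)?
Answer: -414960/1991 ≈ -208.42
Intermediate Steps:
Z(X) = 48 - 25/X (Z(X) = 48 - 5**2/X = 48 - 25/X)
-9880/Z(42) = -9880/(48 - 25/42) = -9880/1991/42 = -9880*42/1991 = -414960/1991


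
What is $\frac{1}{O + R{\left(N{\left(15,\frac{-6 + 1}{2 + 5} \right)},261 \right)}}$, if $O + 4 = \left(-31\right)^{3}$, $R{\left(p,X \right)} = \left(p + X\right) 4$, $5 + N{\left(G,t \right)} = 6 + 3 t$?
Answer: $- \frac{7}{201289} \approx -3.4776 \cdot 10^{-5}$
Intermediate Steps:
$N{\left(G,t \right)} = 1 + 3 t$ ($N{\left(G,t \right)} = -5 + \left(6 + 3 t\right) = 1 + 3 t$)
$R{\left(p,X \right)} = 4 X + 4 p$ ($R{\left(p,X \right)} = \left(X + p\right) 4 = 4 X + 4 p$)
$O = -29795$ ($O = -4 + \left(-31\right)^{3} = -4 - 29791 = -29795$)
$\frac{1}{O + R{\left(N{\left(15,\frac{-6 + 1}{2 + 5} \right)},261 \right)}} = \frac{1}{-29795 + \left(4 \cdot 261 + 4 \left(1 + 3 \frac{-6 + 1}{2 + 5}\right)\right)} = \frac{1}{-29795 + \left(1044 + 4 \left(1 + 3 \left(- \frac{5}{7}\right)\right)\right)} = \frac{1}{-29795 + \left(1044 + 4 \left(1 - \frac{15}{7}\right)\right)} = \frac{1}{-29795 + \left(1044 + 4 \left(- \frac{8}{7}\right)\right)} = \frac{1}{-29795 + \left(1044 - \frac{32}{7}\right)} = \frac{1}{-29795 + \frac{7276}{7}} = \frac{1}{- \frac{201289}{7}} = - \frac{7}{201289}$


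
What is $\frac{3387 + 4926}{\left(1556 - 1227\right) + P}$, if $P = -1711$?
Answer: $- \frac{8313}{1382} \approx -6.0152$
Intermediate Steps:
$\frac{3387 + 4926}{\left(1556 - 1227\right) + P} = \frac{3387 + 4926}{\left(1556 - 1227\right) - 1711} = \frac{8313}{329 - 1711} = \frac{8313}{-1382} = 8313 \left(- \frac{1}{1382}\right) = - \frac{8313}{1382}$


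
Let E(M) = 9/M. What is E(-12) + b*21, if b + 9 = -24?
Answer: -2775/4 ≈ -693.75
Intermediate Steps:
b = -33 (b = -9 - 24 = -33)
E(-12) + b*21 = 9/(-12) - 33*21 = 9*(-1/12) - 693 = -3/4 - 693 = -2775/4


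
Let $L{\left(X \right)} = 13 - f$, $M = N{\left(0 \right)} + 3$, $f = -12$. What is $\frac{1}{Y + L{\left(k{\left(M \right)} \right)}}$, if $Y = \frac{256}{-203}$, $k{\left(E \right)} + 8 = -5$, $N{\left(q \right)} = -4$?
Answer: $\frac{203}{4819} \approx 0.042125$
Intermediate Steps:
$M = -1$ ($M = -4 + 3 = -1$)
$k{\left(E \right)} = -13$ ($k{\left(E \right)} = -8 - 5 = -13$)
$L{\left(X \right)} = 25$ ($L{\left(X \right)} = 13 - -12 = 13 + 12 = 25$)
$Y = - \frac{256}{203}$ ($Y = 256 \left(- \frac{1}{203}\right) = - \frac{256}{203} \approx -1.2611$)
$\frac{1}{Y + L{\left(k{\left(M \right)} \right)}} = \frac{1}{- \frac{256}{203} + 25} = \frac{1}{\frac{4819}{203}} = \frac{203}{4819}$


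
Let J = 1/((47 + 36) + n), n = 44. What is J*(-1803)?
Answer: -1803/127 ≈ -14.197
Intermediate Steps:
J = 1/127 (J = 1/((47 + 36) + 44) = 1/(83 + 44) = 1/127 ≈ 0.0078740)
J*(-1803) = (1/127)*(-1803) = -1803/127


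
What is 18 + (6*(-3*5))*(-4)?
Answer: 378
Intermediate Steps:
18 + (6*(-3*5))*(-4) = 18 + (6*(-15))*(-4) = 18 - 90*(-4) = 18 + 360 = 378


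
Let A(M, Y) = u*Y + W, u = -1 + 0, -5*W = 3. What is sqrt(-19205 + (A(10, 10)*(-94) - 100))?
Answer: I*sqrt(457715)/5 ≈ 135.31*I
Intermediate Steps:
W = -3/5 (W = -1/5*3 = -3/5 ≈ -0.60000)
u = -1
A(M, Y) = -3/5 - Y (A(M, Y) = -Y - 3/5 = -3/5 - Y)
sqrt(-19205 + (A(10, 10)*(-94) - 100)) = sqrt(-19205 + ((-3/5 - 1*10)*(-94) - 100)) = sqrt(-19205 + ((-3/5 - 10)*(-94) - 100)) = sqrt(-19205 + (-53/5*(-94) - 100)) = sqrt(-19205 + (4982/5 - 100)) = sqrt(-19205 + 4482/5) = sqrt(-91543/5) = I*sqrt(457715)/5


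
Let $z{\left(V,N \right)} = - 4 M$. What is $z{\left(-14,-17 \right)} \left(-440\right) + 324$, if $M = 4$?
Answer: $7364$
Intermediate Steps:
$z{\left(V,N \right)} = -16$ ($z{\left(V,N \right)} = \left(-4\right) 4 = -16$)
$z{\left(-14,-17 \right)} \left(-440\right) + 324 = \left(-16\right) \left(-440\right) + 324 = 7040 + 324 = 7364$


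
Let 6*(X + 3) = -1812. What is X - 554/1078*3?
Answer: -165226/539 ≈ -306.54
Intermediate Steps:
X = -305 (X = -3 + (1/6)*(-1812) = -3 - 302 = -305)
X - 554/1078*3 = -305 - 554/1078*3 = -305 - 554*1/1078*3 = -305 - 277/539*3 = -305 - 831/539 = -165226/539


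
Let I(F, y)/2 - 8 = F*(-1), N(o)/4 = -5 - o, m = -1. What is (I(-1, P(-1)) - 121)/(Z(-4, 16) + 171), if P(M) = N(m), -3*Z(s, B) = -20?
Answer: -309/533 ≈ -0.57974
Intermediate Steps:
N(o) = -20 - 4*o (N(o) = 4*(-5 - o) = -20 - 4*o)
Z(s, B) = 20/3 (Z(s, B) = -⅓*(-20) = 20/3)
P(M) = -16 (P(M) = -20 - 4*(-1) = -20 + 4 = -16)
I(F, y) = 16 - 2*F (I(F, y) = 16 + 2*(F*(-1)) = 16 + 2*(-F) = 16 - 2*F)
(I(-1, P(-1)) - 121)/(Z(-4, 16) + 171) = ((16 - 2*(-1)) - 121)/(20/3 + 171) = ((16 + 2) - 121)/(533/3) = (18 - 121)*(3/533) = -103*3/533 = -309/533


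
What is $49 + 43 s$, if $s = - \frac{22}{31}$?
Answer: $\frac{573}{31} \approx 18.484$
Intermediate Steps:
$s = - \frac{22}{31}$ ($s = \left(-22\right) \frac{1}{31} = - \frac{22}{31} \approx -0.70968$)
$49 + 43 s = 49 + 43 \left(- \frac{22}{31}\right) = 49 - \frac{946}{31} = \frac{573}{31}$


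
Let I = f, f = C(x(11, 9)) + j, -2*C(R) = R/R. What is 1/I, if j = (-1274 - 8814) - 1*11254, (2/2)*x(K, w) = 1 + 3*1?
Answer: -2/42685 ≈ -4.6855e-5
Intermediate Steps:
x(K, w) = 4 (x(K, w) = 1 + 3*1 = 1 + 3 = 4)
C(R) = -1/2 (C(R) = -R/(2*R) = -1/2*1 = -1/2)
j = -21342 (j = -10088 - 11254 = -21342)
f = -42685/2 (f = -1/2 - 21342 = -42685/2 ≈ -21343.)
I = -42685/2 ≈ -21343.
1/I = 1/(-42685/2) = -2/42685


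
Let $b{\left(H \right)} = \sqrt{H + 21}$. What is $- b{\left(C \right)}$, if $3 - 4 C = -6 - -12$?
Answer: $- \frac{9}{2} \approx -4.5$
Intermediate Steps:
$C = - \frac{3}{4}$ ($C = \frac{3}{4} - \frac{-6 - -12}{4} = \frac{3}{4} - \frac{-6 + 12}{4} = \frac{3}{4} - \frac{3}{2} = - \frac{3}{4} \approx -0.75$)
$b{\left(H \right)} = \sqrt{21 + H}$
$- b{\left(C \right)} = - \sqrt{21 - \frac{3}{4}} = - \sqrt{\frac{81}{4}} = \left(-1\right) \frac{9}{2} = - \frac{9}{2}$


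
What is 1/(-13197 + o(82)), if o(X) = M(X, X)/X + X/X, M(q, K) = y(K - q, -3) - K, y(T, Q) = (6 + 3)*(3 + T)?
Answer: -82/1082127 ≈ -7.5777e-5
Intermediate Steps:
y(T, Q) = 27 + 9*T (y(T, Q) = 9*(3 + T) = 27 + 9*T)
M(q, K) = 27 - 9*q + 8*K (M(q, K) = (27 + 9*(K - q)) - K = (27 + (-9*q + 9*K)) - K = (27 - 9*q + 9*K) - K = 27 - 9*q + 8*K)
o(X) = 1 + (27 - X)/X (o(X) = (27 - 9*X + 8*X)/X + X/X = (27 - X)/X + 1 = 1 + (27 - X)/X)
1/(-13197 + o(82)) = 1/(-13197 + 27/82) = 1/(-1082127/82) = -82/1082127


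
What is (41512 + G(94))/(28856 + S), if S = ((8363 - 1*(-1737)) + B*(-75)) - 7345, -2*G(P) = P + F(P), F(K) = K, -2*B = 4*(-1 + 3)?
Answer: 13806/10637 ≈ 1.2979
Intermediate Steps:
B = -4 (B = -2*(-1 + 3) = -2*2 = -½*8 = -4)
G(P) = -P (G(P) = -(P + P)/2 = -P)
S = 3055 (S = ((8363 - 1*(-1737)) - 4*(-75)) - 7345 = ((8363 + 1737) + 300) - 7345 = (10100 + 300) - 7345 = 10400 - 7345 = 3055)
(41512 + G(94))/(28856 + S) = (41512 - 1*94)/(28856 + 3055) = (41512 - 94)/31911 = 41418*(1/31911) = 13806/10637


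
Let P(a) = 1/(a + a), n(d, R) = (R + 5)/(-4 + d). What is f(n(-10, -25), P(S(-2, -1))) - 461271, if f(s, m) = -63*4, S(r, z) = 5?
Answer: -461523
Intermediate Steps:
n(d, R) = (5 + R)/(-4 + d)
P(a) = 1/(2*a)
f(s, m) = -252
f(n(-10, -25), P(S(-2, -1))) - 461271 = -252 - 461271 = -461523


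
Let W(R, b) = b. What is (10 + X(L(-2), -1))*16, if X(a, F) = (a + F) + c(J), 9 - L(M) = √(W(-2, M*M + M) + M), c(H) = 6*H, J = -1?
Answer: 192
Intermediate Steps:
L(M) = 9 - √(M² + 2*M) (L(M) = 9 - √((M*M + M) + M) = 9 - √((M² + M) + M) = 9 - √((M + M²) + M) = 9 - √(M² + 2*M))
X(a, F) = -6 + F + a (X(a, F) = (a + F) + 6*(-1) = (F + a) - 6 = -6 + F + a)
(10 + X(L(-2), -1))*16 = (10 + (-6 - 1 + (9 - √(-2*(2 - 2)))))*16 = (10 + (-6 - 1 + (9 - √(-2*0))))*16 = (10 + (-6 - 1 + (9 - √0)))*16 = (10 + (-6 - 1 + (9 - 1*0)))*16 = (10 + (-6 - 1 + (9 + 0)))*16 = (10 + (-6 - 1 + 9))*16 = (10 + 2)*16 = 12*16 = 192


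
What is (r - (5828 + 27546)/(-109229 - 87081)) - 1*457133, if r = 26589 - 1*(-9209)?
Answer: -41356120238/98155 ≈ -4.2134e+5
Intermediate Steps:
r = 35798 (r = 26589 + 9209 = 35798)
(r - (5828 + 27546)/(-109229 - 87081)) - 1*457133 = (35798 - (5828 + 27546)/(-109229 - 87081)) - 1*457133 = (35798 - 33374/(-196310)) - 457133 = (35798 - 33374*(-1)/196310) - 457133 = (35798 - 1*(-16687/98155)) - 457133 = (35798 + 16687/98155) - 457133 = 3513769377/98155 - 457133 = -41356120238/98155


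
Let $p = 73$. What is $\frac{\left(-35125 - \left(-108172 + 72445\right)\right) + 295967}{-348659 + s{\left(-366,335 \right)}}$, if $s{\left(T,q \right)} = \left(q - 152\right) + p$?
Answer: $- \frac{296569}{348403} \approx -0.85122$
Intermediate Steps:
$s{\left(T,q \right)} = -79 + q$ ($s{\left(T,q \right)} = \left(q - 152\right) + 73 = \left(-152 + q\right) + 73 = -79 + q$)
$\frac{\left(-35125 - \left(-108172 + 72445\right)\right) + 295967}{-348659 + s{\left(-366,335 \right)}} = \frac{\left(-35125 - \left(-108172 + 72445\right)\right) + 295967}{-348659 + \left(-79 + 335\right)} = \frac{\left(-35125 - -35727\right) + 295967}{-348659 + 256} = \frac{\left(-35125 + 35727\right) + 295967}{-348403} = \left(602 + 295967\right) \left(- \frac{1}{348403}\right) = 296569 \left(- \frac{1}{348403}\right) = - \frac{296569}{348403}$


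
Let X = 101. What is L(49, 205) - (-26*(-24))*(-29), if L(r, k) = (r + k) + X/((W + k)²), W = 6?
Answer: 816960451/44521 ≈ 18350.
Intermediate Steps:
L(r, k) = k + r + 101/(6 + k)² (L(r, k) = (r + k) + 101/((6 + k)²) = (k + r) + 101/(6 + k)² = k + r + 101/(6 + k)²)
L(49, 205) - (-26*(-24))*(-29) = (205 + 49 + 101/(6 + 205)²) - (-26*(-24))*(-29) = (205 + 49 + 101/211²) - 624*(-29) = (205 + 49 + 101*(1/44521)) - 1*(-18096) = (205 + 49 + 101/44521) + 18096 = 11308435/44521 + 18096 = 816960451/44521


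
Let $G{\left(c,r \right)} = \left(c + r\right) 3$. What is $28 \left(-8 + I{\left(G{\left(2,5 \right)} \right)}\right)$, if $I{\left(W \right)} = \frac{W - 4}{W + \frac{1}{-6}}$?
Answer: $- \frac{25144}{125} \approx -201.15$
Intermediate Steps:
$G{\left(c,r \right)} = 3 c + 3 r$
$I{\left(W \right)} = \frac{-4 + W}{- \frac{1}{6} + W}$ ($I{\left(W \right)} = \frac{-4 + W}{W - \frac{1}{6}} = \frac{-4 + W}{- \frac{1}{6} + W}$)
$28 \left(-8 + I{\left(G{\left(2,5 \right)} \right)}\right) = 28 \left(-8 + \frac{6 \left(-4 + \left(3 \cdot 2 + 3 \cdot 5\right)\right)}{-1 + 6 \left(3 \cdot 2 + 3 \cdot 5\right)}\right) = 28 \left(-8 + \frac{6 \left(-4 + \left(6 + 15\right)\right)}{-1 + 6 \left(6 + 15\right)}\right) = 28 \left(-8 + \frac{6 \left(-4 + 21\right)}{-1 + 6 \cdot 21}\right) = 28 \left(-8 + 6 \frac{1}{-1 + 126} \cdot 17\right) = 28 \left(-8 + 6 \cdot \frac{1}{125} \cdot 17\right) = 28 \left(-8 + \frac{102}{125}\right) = 28 \left(- \frac{898}{125}\right) = - \frac{25144}{125}$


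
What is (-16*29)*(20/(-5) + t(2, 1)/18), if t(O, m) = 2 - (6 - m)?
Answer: 5800/3 ≈ 1933.3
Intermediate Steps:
t(O, m) = -4 + m (t(O, m) = 2 + (-6 + m) = -4 + m)
(-16*29)*(20/(-5) + t(2, 1)/18) = (-16*29)*(20/(-5) + (-4 + 1)/18) = -464*(20*(-⅕) - 3*1/18) = -464*(-4 - ⅙) = -464*(-25/6) = 5800/3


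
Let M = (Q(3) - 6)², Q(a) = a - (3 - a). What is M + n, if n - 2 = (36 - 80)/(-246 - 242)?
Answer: 1353/122 ≈ 11.090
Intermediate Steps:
n = 255/122 (n = 2 + (36 - 80)/(-246 - 242) = 2 - 44/(-488) = 2 - 44*(-1/488) = 2 + 11/122 = 255/122 ≈ 2.0902)
Q(a) = -3 + 2*a (Q(a) = a + (-3 + a) = -3 + 2*a)
M = 9 (M = ((-3 + 2*3) - 6)² = ((-3 + 6) - 6)² = (3 - 6)² = (-3)² = 9)
M + n = 9 + 255/122 = 1353/122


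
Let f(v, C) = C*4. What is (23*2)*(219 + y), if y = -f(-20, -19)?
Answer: 13570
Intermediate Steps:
f(v, C) = 4*C
y = 76 (y = -4*(-19) = -1*(-76) = 76)
(23*2)*(219 + y) = (23*2)*(219 + 76) = 46*295 = 13570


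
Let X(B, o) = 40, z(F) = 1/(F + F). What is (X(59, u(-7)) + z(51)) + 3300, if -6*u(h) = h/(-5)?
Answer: 340681/102 ≈ 3340.0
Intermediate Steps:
u(h) = h/30 (u(h) = -h/(6*(-5)) = -h*(-1)/(6*5) = -(-1)*h/30 = h/30)
z(F) = 1/(2*F)
(X(59, u(-7)) + z(51)) + 3300 = (40 + (1/2)/51) + 3300 = (40 + (1/2)*(1/51)) + 3300 = (40 + 1/102) + 3300 = 4081/102 + 3300 = 340681/102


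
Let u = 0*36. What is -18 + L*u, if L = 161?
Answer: -18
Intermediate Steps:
u = 0
-18 + L*u = -18 + 161*0 = -18 + 0 = -18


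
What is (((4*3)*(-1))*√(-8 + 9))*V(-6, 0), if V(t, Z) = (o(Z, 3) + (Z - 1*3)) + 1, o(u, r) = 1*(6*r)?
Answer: -192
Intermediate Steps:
o(u, r) = 6*r
V(t, Z) = 16 + Z (V(t, Z) = (6*3 + (Z - 1*3)) + 1 = (18 + (Z - 3)) + 1 = (18 + (-3 + Z)) + 1 = (15 + Z) + 1 = 16 + Z)
(((4*3)*(-1))*√(-8 + 9))*V(-6, 0) = (((4*3)*(-1))*√(-8 + 9))*(16 + 0) = ((12*(-1))*√1)*16 = -12*1*16 = -12*16 = -192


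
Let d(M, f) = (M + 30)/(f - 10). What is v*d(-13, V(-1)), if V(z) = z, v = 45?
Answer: -765/11 ≈ -69.545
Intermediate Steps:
d(M, f) = (30 + M)/(-10 + f)
v*d(-13, V(-1)) = 45*((30 - 13)/(-10 - 1)) = 45*(17/(-11)) = 45*(-1/11*17) = 45*(-17/11) = -765/11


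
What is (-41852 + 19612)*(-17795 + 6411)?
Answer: 253180160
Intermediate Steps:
(-41852 + 19612)*(-17795 + 6411) = -22240*(-11384) = 253180160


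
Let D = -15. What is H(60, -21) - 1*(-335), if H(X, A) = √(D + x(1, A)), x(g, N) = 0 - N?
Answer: 335 + √6 ≈ 337.45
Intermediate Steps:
x(g, N) = -N
H(X, A) = √(-15 - A)
H(60, -21) - 1*(-335) = √(-15 - 1*(-21)) - 1*(-335) = √(-15 + 21) + 335 = √6 + 335 = 335 + √6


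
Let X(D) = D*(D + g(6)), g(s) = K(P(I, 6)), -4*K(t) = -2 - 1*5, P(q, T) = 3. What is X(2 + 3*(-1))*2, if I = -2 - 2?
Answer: -3/2 ≈ -1.5000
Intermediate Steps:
I = -4
K(t) = 7/4 (K(t) = -(-2 - 1*5)/4 = -(-2 - 5)/4 = -¼*(-7) = 7/4)
g(s) = 7/4
X(D) = D*(7/4 + D) (X(D) = D*(D + 7/4) = D*(7/4 + D))
X(2 + 3*(-1))*2 = ((2 + 3*(-1))*(7 + 4*(2 + 3*(-1)))/4)*2 = ((2 - 3)*(7 + 4*(2 - 3))/4)*2 = ((¼)*(-1)*(7 + 4*(-1)))*2 = ((¼)*(-1)*(7 - 4))*2 = ((¼)*(-1)*3)*2 = -¾*2 = -3/2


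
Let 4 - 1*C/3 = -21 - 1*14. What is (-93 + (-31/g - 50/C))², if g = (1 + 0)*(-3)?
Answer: 94517284/13689 ≈ 6904.6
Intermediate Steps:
C = 117 (C = 12 - 3*(-21 - 1*14) = 12 - 3*(-21 - 14) = 12 - 3*(-35) = 12 + 105 = 117)
g = -3 (g = 1*(-3) = -3)
(-93 + (-31/g - 50/C))² = (-93 + (-31/(-3) - 50/117))² = (-93 + (-31*(-⅓) - 50*1/117))² = (-93 + (31/3 - 50/117))² = (-93 + 1159/117)² = (-9722/117)² = 94517284/13689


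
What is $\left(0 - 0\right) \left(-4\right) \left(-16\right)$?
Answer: $0$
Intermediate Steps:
$\left(0 - 0\right) \left(-4\right) \left(-16\right) = \left(0 + \left(-3 + 3\right)\right) \left(-4\right) \left(-16\right) = \left(0 + 0\right) \left(-4\right) \left(-16\right) = 0 \left(-4\right) \left(-16\right) = 0 \left(-16\right) = 0$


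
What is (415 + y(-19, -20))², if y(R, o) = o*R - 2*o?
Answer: 697225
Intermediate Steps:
y(R, o) = -2*o + R*o (y(R, o) = R*o - 2*o = -2*o + R*o)
(415 + y(-19, -20))² = (415 - 20*(-2 - 19))² = (415 - 20*(-21))² = (415 + 420)² = 835² = 697225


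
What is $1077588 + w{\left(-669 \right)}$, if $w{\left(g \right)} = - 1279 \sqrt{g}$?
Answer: $1077588 - 1279 i \sqrt{669} \approx 1.0776 \cdot 10^{6} - 33081.0 i$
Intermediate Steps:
$1077588 + w{\left(-669 \right)} = 1077588 - 1279 \sqrt{-669} = 1077588 - 1279 i \sqrt{669}$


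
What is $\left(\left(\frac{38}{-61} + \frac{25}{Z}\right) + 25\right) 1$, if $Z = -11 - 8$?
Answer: $\frac{26728}{1159} \approx 23.061$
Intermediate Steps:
$Z = -19$ ($Z = -11 - 8 = -19$)
$\left(\left(\frac{38}{-61} + \frac{25}{Z}\right) + 25\right) 1 = \left(\left(\frac{38}{-61} + \frac{25}{-19}\right) + 25\right) 1 = \left(\left(38 \left(- \frac{1}{61}\right) + 25 \left(- \frac{1}{19}\right)\right) + 25\right) 1 = \left(\left(- \frac{38}{61} - \frac{25}{19}\right) + 25\right) 1 = \left(- \frac{2247}{1159} + 25\right) 1 = \frac{26728}{1159} \cdot 1 = \frac{26728}{1159}$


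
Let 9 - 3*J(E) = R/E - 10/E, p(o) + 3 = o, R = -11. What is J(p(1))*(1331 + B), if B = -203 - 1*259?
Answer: -869/2 ≈ -434.50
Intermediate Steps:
p(o) = -3 + o
B = -462 (B = -203 - 259 = -462)
J(E) = 3 + 7/E (J(E) = 3 - (-11/E - 10/E)/3 = 3 - (-7)/E = 3 + 7/E)
J(p(1))*(1331 + B) = (3 + 7/(-3 + 1))*(1331 - 462) = (3 + 7/(-2))*869 = (3 + 7*(-½))*869 = (3 - 7/2)*869 = -½*869 = -869/2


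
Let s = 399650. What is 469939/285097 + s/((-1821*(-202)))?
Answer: 143401158844/52435325337 ≈ 2.7348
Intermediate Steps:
469939/285097 + s/((-1821*(-202))) = 469939/285097 + 399650/((-1821*(-202))) = 469939*(1/285097) + 399650/367842 = 469939/285097 + 399650*(1/367842) = 469939/285097 + 199825/183921 = 143401158844/52435325337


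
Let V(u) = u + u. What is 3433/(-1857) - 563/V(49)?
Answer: -1381925/181986 ≈ -7.5936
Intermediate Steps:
V(u) = 2*u
3433/(-1857) - 563/V(49) = 3433/(-1857) - 563/(2*49) = 3433*(-1/1857) - 563/98 = -3433/1857 - 563*1/98 = -3433/1857 - 563/98 = -1381925/181986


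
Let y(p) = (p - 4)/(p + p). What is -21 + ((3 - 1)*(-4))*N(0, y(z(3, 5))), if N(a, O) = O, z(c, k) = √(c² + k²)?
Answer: -25 + 8*√34/17 ≈ -22.256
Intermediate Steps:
y(p) = (-4 + p)/(2*p) (y(p) = (-4 + p)/((2*p)) = (-4 + p)*(1/(2*p)) = (-4 + p)/(2*p))
-21 + ((3 - 1)*(-4))*N(0, y(z(3, 5))) = -21 + ((3 - 1)*(-4))*((-4 + √(3² + 5²))/(2*(√(3² + 5²)))) = -21 + (2*(-4))*((-4 + √(9 + 25))/(2*(√(9 + 25)))) = -21 - 4*(-4 + √34)/(√34) = -21 - 4*√34/34*(-4 + √34) = -21 - 2*√34*(-4 + √34)/17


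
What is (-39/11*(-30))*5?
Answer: 5850/11 ≈ 531.82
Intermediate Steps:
(-39/11*(-30))*5 = (-39*1/11*(-30))*5 = -39/11*(-30)*5 = (1170/11)*5 = 5850/11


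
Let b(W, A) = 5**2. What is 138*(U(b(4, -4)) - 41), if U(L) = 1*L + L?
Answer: 1242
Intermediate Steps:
b(W, A) = 25
U(L) = 2*L (U(L) = L + L = 2*L)
138*(U(b(4, -4)) - 41) = 138*(2*25 - 41) = 138*(50 - 41) = 138*9 = 1242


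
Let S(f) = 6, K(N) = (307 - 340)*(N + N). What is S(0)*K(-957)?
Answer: 378972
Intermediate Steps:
K(N) = -66*N
S(0)*K(-957) = 6*(-66*(-957)) = 6*63162 = 378972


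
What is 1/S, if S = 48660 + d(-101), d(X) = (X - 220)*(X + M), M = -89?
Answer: 1/109650 ≈ 9.1199e-6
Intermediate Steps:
d(X) = (-220 + X)*(-89 + X) (d(X) = (X - 220)*(X - 89) = (-220 + X)*(-89 + X))
S = 109650 (S = 48660 + (19580 + (-101)**2 - 309*(-101)) = 48660 + (19580 + 10201 + 31209) = 48660 + 60990 = 109650)
1/S = 1/109650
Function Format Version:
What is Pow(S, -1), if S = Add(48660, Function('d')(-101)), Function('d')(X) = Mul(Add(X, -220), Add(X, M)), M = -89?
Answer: Rational(1, 109650) ≈ 9.1199e-6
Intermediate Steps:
Function('d')(X) = Mul(Add(-220, X), Add(-89, X)) (Function('d')(X) = Mul(Add(X, -220), Add(X, -89)) = Mul(Add(-220, X), Add(-89, X)))
S = 109650 (S = Add(48660, Add(19580, Pow(-101, 2), Mul(-309, -101))) = Add(48660, Add(19580, 10201, 31209)) = Add(48660, 60990) = 109650)
Pow(S, -1) = Pow(109650, -1) = Rational(1, 109650)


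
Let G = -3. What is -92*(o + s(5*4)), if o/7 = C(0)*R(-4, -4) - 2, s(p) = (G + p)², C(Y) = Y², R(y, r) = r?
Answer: -25300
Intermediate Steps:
s(p) = (-3 + p)²
o = -14 (o = 7*(0²*(-4) - 2) = 7*(0*(-4) - 2) = 7*(0 - 2) = 7*(-2) = -14)
-92*(o + s(5*4)) = -92*(-14 + (-3 + 5*4)²) = -92*(-14 + (-3 + 20)²) = -92*(-14 + 17²) = -92*(-14 + 289) = -92*275 = -25300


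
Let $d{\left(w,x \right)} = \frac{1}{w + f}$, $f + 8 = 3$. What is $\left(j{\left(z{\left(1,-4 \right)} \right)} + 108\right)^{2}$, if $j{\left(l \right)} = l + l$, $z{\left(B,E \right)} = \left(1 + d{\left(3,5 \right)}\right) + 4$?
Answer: $13689$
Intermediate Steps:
$f = -5$ ($f = -8 + 3 = -5$)
$d{\left(w,x \right)} = \frac{1}{-5 + w}$ ($d{\left(w,x \right)} = \frac{1}{w - 5} = \frac{1}{-5 + w}$)
$z{\left(B,E \right)} = \frac{9}{2}$ ($z{\left(B,E \right)} = \left(1 + \frac{1}{-5 + 3}\right) + 4 = \left(1 + \frac{1}{-2}\right) + 4 = \left(1 - \frac{1}{2}\right) + 4 = \frac{1}{2} + 4 = \frac{9}{2}$)
$j{\left(l \right)} = 2 l$
$\left(j{\left(z{\left(1,-4 \right)} \right)} + 108\right)^{2} = \left(2 \cdot \frac{9}{2} + 108\right)^{2} = \left(9 + 108\right)^{2} = 117^{2} = 13689$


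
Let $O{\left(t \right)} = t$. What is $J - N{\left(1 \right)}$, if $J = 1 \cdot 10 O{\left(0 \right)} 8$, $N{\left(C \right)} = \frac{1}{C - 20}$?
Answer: $\frac{1}{19} \approx 0.052632$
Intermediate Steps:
$N{\left(C \right)} = \frac{1}{-20 + C}$
$J = 0$ ($J = 1 \cdot 10 \cdot 0 \cdot 8 = 1 \cdot 0 \cdot 8 = 1 \cdot 0 = 0$)
$J - N{\left(1 \right)} = 0 - \frac{1}{-20 + 1} = 0 - \frac{1}{-19} = 0 - - \frac{1}{19} = 0 + \frac{1}{19} = \frac{1}{19}$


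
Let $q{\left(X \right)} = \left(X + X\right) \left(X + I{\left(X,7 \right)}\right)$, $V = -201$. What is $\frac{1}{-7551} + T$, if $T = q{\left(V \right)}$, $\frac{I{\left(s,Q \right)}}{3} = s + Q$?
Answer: $\frac{2376798065}{7551} \approx 3.1477 \cdot 10^{5}$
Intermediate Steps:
$I{\left(s,Q \right)} = 3 Q + 3 s$ ($I{\left(s,Q \right)} = 3 \left(s + Q\right) = 3 \left(Q + s\right) = 3 Q + 3 s$)
$q{\left(X \right)} = 2 X \left(21 + 4 X\right)$ ($q{\left(X \right)} = \left(X + X\right) \left(X + \left(3 \cdot 7 + 3 X\right)\right) = 2 X \left(X + \left(21 + 3 X\right)\right) = 2 X \left(21 + 4 X\right)$)
$T = 314766$ ($T = 2 \left(-201\right) \left(21 + 4 \left(-201\right)\right) = 2 \left(-201\right) \left(21 - 804\right) = 2 \left(-201\right) \left(-783\right) = 314766$)
$\frac{1}{-7551} + T = \frac{1}{-7551} + 314766 = - \frac{1}{7551} + 314766 = \frac{2376798065}{7551}$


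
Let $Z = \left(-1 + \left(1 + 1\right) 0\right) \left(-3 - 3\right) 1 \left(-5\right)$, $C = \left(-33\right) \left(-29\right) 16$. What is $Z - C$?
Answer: $-15342$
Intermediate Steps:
$C = 15312$ ($C = 957 \cdot 16 = 15312$)
$Z = -30$ ($Z = \left(-1 + 2 \cdot 0\right) \left(-6\right) 1 \left(-5\right) = \left(-1 + 0\right) \left(-6\right) 1 \left(-5\right) = \left(-1\right) \left(-6\right) 1 \left(-5\right) = 6 \cdot 1 \left(-5\right) = 6 \left(-5\right) = -30$)
$Z - C = -30 - 15312 = -15342$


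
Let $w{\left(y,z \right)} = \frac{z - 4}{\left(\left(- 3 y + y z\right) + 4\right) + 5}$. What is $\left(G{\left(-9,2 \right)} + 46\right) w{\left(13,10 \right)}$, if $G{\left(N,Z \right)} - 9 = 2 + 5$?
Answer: $\frac{93}{25} \approx 3.72$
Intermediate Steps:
$G{\left(N,Z \right)} = 16$ ($G{\left(N,Z \right)} = 9 + \left(2 + 5\right) = 9 + 7 = 16$)
$w{\left(y,z \right)} = \frac{-4 + z}{9 - 3 y + y z}$ ($w{\left(y,z \right)} = \frac{-4 + z}{\left(4 - 3 y + y z\right) + 5} = \frac{-4 + z}{9 - 3 y + y z}$)
$\left(G{\left(-9,2 \right)} + 46\right) w{\left(13,10 \right)} = \left(16 + 46\right) \frac{-4 + 10}{9 - 39 + 13 \cdot 10} = 62 \frac{1}{9 - 39 + 130} \cdot 6 = 62 \cdot \frac{1}{100} \cdot 6 = 62 \cdot \frac{3}{50} = \frac{93}{25}$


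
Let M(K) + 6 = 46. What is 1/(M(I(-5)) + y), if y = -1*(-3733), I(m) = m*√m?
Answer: 1/3773 ≈ 0.00026504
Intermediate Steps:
I(m) = m^(3/2)
y = 3733
M(K) = 40 (M(K) = -6 + 46 = 40)
1/(M(I(-5)) + y) = 1/(40 + 3733) = 1/3773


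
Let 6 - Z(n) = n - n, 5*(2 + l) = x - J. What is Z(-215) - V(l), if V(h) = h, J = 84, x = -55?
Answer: 179/5 ≈ 35.800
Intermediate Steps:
l = -149/5 (l = -2 + (-55 - 1*84)/5 = -2 + (-55 - 84)/5 = -2 + (⅕)*(-139) = -2 - 139/5 = -149/5 ≈ -29.800)
Z(n) = 6 (Z(n) = 6 - (n - n) = 6 - 1*0 = 6 + 0 = 6)
Z(-215) - V(l) = 6 - 1*(-149/5) = 6 + 149/5 = 179/5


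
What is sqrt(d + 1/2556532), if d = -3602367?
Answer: I*sqrt(5886137873030272319)/1278266 ≈ 1898.0*I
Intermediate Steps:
sqrt(d + 1/2556532) = sqrt(-3602367 + 1/2556532) = sqrt(-9209566511243/2556532) = I*sqrt(5886137873030272319)/1278266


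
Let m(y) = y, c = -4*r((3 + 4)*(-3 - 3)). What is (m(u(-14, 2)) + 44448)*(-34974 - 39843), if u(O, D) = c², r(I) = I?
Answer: -5437101024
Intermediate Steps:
c = 168 (c = -4*(3 + 4)*(-3 - 3) = -28*(-6) = -4*(-42) = 168)
u(O, D) = 28224 (u(O, D) = 168² = 28224)
(m(u(-14, 2)) + 44448)*(-34974 - 39843) = (28224 + 44448)*(-34974 - 39843) = 72672*(-74817) = -5437101024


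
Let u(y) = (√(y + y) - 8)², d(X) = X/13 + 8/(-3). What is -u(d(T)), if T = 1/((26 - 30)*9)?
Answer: -13727/234 + 8*I*√32474/39 ≈ -58.662 + 36.965*I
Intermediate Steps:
T = -1/36 (T = (⅑)/(-4) = -¼*⅑ = -1/36 ≈ -0.027778)
d(X) = -8/3 + X/13 (d(X) = X*(1/13) + 8*(-⅓) = X/13 - 8/3 = -8/3 + X/13)
u(y) = (-8 + √2*√y)² (u(y) = (√(2*y) - 8)² = (√2*√y - 8)² = (-8 + √2*√y)²)
-u(d(T)) = -(-8 + √2*√(-8/3 + (1/13)*(-1/36)))² = -(-8 + √2*√(-8/3 - 1/468))² = -(-8 + √2*√(-1249/468))² = -(-8 + √2*(I*√16237/78))² = -(-8 + I*√32474/78)²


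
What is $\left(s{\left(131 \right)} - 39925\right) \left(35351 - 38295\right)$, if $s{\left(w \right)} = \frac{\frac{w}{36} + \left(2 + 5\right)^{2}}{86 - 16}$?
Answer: $\frac{7404830128}{63} \approx 1.1754 \cdot 10^{8}$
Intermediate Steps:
$s{\left(w \right)} = \frac{7}{10} + \frac{w}{2520}$ ($s{\left(w \right)} = \frac{w \frac{1}{36} + 7^{2}}{70} = \left(\frac{w}{36} + 49\right) \frac{1}{70} = \left(49 + \frac{w}{36}\right) \frac{1}{70} = \frac{7}{10} + \frac{w}{2520}$)
$\left(s{\left(131 \right)} - 39925\right) \left(35351 - 38295\right) = \left(\left(\frac{7}{10} + \frac{1}{2520} \cdot 131\right) - 39925\right) \left(35351 - 38295\right) = \left(\left(\frac{7}{10} + \frac{131}{2520}\right) - 39925\right) \left(-2944\right) = \left(\frac{379}{504} - 39925\right) \left(-2944\right) = \left(- \frac{20121821}{504}\right) \left(-2944\right) = \frac{7404830128}{63}$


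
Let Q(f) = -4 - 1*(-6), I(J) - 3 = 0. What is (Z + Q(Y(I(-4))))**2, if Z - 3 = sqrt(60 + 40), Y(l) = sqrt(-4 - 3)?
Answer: 225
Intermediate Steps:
I(J) = 3 (I(J) = 3 + 0 = 3)
Y(l) = I*sqrt(7) (Y(l) = sqrt(-7) = I*sqrt(7))
Q(f) = 2 (Q(f) = -4 + 6 = 2)
Z = 13 (Z = 3 + sqrt(60 + 40) = 3 + sqrt(100) = 3 + 10 = 13)
(Z + Q(Y(I(-4))))**2 = (13 + 2)**2 = 15**2 = 225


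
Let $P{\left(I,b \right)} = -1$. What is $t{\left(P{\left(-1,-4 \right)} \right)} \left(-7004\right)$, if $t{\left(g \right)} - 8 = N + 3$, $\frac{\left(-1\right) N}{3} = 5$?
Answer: $28016$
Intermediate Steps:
$N = -15$ ($N = \left(-3\right) 5 = -15$)
$t{\left(g \right)} = -4$ ($t{\left(g \right)} = 8 + \left(-15 + 3\right) = 8 - 12 = -4$)
$t{\left(P{\left(-1,-4 \right)} \right)} \left(-7004\right) = \left(-4\right) \left(-7004\right) = 28016$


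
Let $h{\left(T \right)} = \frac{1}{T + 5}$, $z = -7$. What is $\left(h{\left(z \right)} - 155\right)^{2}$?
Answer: $\frac{96721}{4} \approx 24180.0$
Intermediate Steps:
$h{\left(T \right)} = \frac{1}{5 + T}$
$\left(h{\left(z \right)} - 155\right)^{2} = \left(\frac{1}{5 - 7} - 155\right)^{2} = \left(\frac{1}{-2} - 155\right)^{2} = \left(- \frac{1}{2} - 155\right)^{2} = \left(- \frac{311}{2}\right)^{2} = \frac{96721}{4}$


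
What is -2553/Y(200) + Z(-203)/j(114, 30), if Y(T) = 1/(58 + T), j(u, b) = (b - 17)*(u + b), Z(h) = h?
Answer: -1233037931/1872 ≈ -6.5867e+5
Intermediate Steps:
j(u, b) = (-17 + b)*(b + u)
-2553/Y(200) + Z(-203)/j(114, 30) = -2553/(1/(58 + 200)) - 203/(30² - 17*30 - 17*114 + 30*114) = -2553/(1/258) - 203/(900 - 510 - 1938 + 3420) = -2553/1/258 - 203/1872 = -2553*258 - 203*1/1872 = -658674 - 203/1872 = -1233037931/1872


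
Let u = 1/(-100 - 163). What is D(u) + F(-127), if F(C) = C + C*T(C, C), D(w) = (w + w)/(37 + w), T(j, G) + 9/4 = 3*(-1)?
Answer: 10503531/19460 ≈ 539.75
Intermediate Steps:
u = -1/263 (u = 1/(-263) = -1/263 ≈ -0.0038023)
T(j, G) = -21/4 (T(j, G) = -9/4 + 3*(-1) = -9/4 - 3 = -21/4)
D(w) = 2*w/(37 + w) (D(w) = (2*w)/(37 + w) = 2*w/(37 + w))
F(C) = -17*C/4 (F(C) = C + C*(-21/4) = C - 21*C/4 = -17*C/4)
D(u) + F(-127) = 2*(-1/263)/(37 - 1/263) - 17/4*(-127) = 2*(-1/263)/(9730/263) + 2159/4 = 2*(-1/263)*(263/9730) + 2159/4 = -1/4865 + 2159/4 = 10503531/19460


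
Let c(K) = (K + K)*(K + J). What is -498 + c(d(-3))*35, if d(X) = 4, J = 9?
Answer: 3142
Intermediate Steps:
c(K) = 2*K*(9 + K) (c(K) = (K + K)*(K + 9) = (2*K)*(9 + K) = 2*K*(9 + K))
-498 + c(d(-3))*35 = -498 + (2*4*(9 + 4))*35 = -498 + (2*4*13)*35 = -498 + 104*35 = -498 + 3640 = 3142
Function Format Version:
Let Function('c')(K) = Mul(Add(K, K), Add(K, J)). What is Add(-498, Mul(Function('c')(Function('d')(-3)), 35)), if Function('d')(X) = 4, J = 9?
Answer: 3142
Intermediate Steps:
Function('c')(K) = Mul(2, K, Add(9, K)) (Function('c')(K) = Mul(Add(K, K), Add(K, 9)) = Mul(Mul(2, K), Add(9, K)) = Mul(2, K, Add(9, K)))
Add(-498, Mul(Function('c')(Function('d')(-3)), 35)) = Add(-498, Mul(Mul(2, 4, Add(9, 4)), 35)) = Add(-498, Mul(Mul(2, 4, 13), 35)) = Add(-498, Mul(104, 35)) = Add(-498, 3640) = 3142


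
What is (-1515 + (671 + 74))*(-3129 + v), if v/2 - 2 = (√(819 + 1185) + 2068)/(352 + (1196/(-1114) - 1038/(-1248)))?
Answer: 97693632735930/40753289 - 356836480*√501/40753289 ≈ 2.3970e+6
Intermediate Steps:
v = 642193572/40753289 + 463424*√501/40753289 (v = 4 + 2*((√(819 + 1185) + 2068)/(352 + (1196/(-1114) - 1038/(-1248)))) = 4 + 2*((√2004 + 2068)/(352 + (1196*(-1/1114) - 1038*(-1/1248)))) = 4 + 2*((2*√501 + 2068)/(352 + (-598/557 + 173/208))) = 4 + 2*((2068 + 2*√501)/(352 - 28023/115856)) = 4 + 2*((2068 + 2*√501)/(40753289/115856)) = 4 + 2*((2068 + 2*√501)*(115856/40753289)) = 4 + 2*(239590208/40753289 + 231712*√501/40753289) = 4 + (479180416/40753289 + 463424*√501/40753289) = 642193572/40753289 + 463424*√501/40753289 ≈ 16.013)
(-1515 + (671 + 74))*(-3129 + v) = (-1515 + (671 + 74))*(-3129 + (642193572/40753289 + 463424*√501/40753289)) = (-1515 + 745)*(-126874847709/40753289 + 463424*√501/40753289) = -770*(-126874847709/40753289 + 463424*√501/40753289) = 97693632735930/40753289 - 356836480*√501/40753289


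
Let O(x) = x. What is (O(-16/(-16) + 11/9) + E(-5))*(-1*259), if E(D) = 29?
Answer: -72779/9 ≈ -8086.6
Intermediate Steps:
(O(-16/(-16) + 11/9) + E(-5))*(-1*259) = ((-16/(-16) + 11/9) + 29)*(-1*259) = ((-16*(-1/16) + 11*(1/9)) + 29)*(-259) = ((1 + 11/9) + 29)*(-259) = (20/9 + 29)*(-259) = (281/9)*(-259) = -72779/9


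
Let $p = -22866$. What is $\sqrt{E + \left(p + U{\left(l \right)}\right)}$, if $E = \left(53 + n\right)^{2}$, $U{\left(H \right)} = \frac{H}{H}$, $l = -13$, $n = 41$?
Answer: $i \sqrt{14029} \approx 118.44 i$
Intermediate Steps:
$U{\left(H \right)} = 1$
$E = 8836$ ($E = \left(53 + 41\right)^{2} = 94^{2} = 8836$)
$\sqrt{E + \left(p + U{\left(l \right)}\right)} = \sqrt{8836 + \left(-22866 + 1\right)} = \sqrt{8836 - 22865} = \sqrt{-14029} = i \sqrt{14029}$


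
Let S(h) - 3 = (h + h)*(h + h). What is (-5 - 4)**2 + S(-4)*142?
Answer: 9595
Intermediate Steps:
S(h) = 3 + 4*h**2 (S(h) = 3 + (h + h)*(h + h) = 3 + (2*h)*(2*h) = 3 + 4*h**2)
(-5 - 4)**2 + S(-4)*142 = (-5 - 4)**2 + (3 + 4*(-4)**2)*142 = (-9)**2 + (3 + 4*16)*142 = 81 + (3 + 64)*142 = 81 + 67*142 = 81 + 9514 = 9595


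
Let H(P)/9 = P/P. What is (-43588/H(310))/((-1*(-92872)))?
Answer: -10897/208962 ≈ -0.052148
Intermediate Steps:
H(P) = 9 (H(P) = 9*(P/P) = 9*1 = 9)
(-43588/H(310))/((-1*(-92872))) = (-43588/9)/((-1*(-92872))) = -43588*1/9/92872 = -43588/9*1/92872 = -10897/208962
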